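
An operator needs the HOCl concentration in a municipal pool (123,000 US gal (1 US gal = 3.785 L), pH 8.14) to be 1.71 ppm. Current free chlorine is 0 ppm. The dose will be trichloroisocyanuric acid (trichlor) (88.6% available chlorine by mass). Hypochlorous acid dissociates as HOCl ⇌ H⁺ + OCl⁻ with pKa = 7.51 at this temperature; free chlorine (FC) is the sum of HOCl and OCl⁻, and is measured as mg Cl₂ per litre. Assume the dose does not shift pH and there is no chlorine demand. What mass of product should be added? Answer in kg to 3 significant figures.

4.73 kg

Volume: 123,000 US gal × 3.785 L/gal = 465,555 L.
[OCl⁻]/[HOCl] = 10^(pH − pKa) = 10^(8.14 − 7.51) = 4.266; fraction as HOCl = 1/(1 + 4.266) = 0.1899.
Free chlorine required for 1.71 ppm HOCl: 1.71 / 0.1899 = 9.005 ppm.
FC to add: 9.005 − 0 = 9.005 mg/L as Cl₂.
Cl₂ equivalent: 9.005 mg/L × 465,555 L = 4192 g.
Product at 88.6% available Cl: 4192 / 0.886 = 4731 g.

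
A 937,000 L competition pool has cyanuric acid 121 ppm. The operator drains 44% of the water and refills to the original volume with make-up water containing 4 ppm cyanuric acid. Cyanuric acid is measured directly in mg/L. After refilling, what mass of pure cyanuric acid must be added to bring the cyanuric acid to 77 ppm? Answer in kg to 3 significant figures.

After draining 44% and refilling: 121 × 0.56 + 4 × 0.44 = 69.52 ppm.
Deficit to target: 77 − 69.52 = 7.48 mg/L.
Mass: 7.48 mg/L × 937,000 L = 7009 g cyanuric acid.

7.01 kg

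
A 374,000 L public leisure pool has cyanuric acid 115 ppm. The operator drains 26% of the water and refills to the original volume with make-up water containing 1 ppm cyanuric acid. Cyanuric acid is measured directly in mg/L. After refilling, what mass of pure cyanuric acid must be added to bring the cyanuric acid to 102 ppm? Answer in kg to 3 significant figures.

6.22 kg

After draining 26% and refilling: 115 × 0.74 + 1 × 0.26 = 85.36 ppm.
Deficit to target: 102 − 85.36 = 16.64 mg/L.
Mass: 16.64 mg/L × 374,000 L = 6223 g cyanuric acid.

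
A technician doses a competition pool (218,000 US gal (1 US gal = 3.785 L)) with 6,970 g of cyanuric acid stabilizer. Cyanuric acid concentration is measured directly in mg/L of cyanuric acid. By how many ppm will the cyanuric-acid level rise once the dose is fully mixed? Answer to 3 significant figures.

8.45 ppm

Volume: 218,000 US gal × 3.785 L/gal = 825,130 L.
Rise: 6,970 g / 825,130 L × 1000 = 8.447 mg/L.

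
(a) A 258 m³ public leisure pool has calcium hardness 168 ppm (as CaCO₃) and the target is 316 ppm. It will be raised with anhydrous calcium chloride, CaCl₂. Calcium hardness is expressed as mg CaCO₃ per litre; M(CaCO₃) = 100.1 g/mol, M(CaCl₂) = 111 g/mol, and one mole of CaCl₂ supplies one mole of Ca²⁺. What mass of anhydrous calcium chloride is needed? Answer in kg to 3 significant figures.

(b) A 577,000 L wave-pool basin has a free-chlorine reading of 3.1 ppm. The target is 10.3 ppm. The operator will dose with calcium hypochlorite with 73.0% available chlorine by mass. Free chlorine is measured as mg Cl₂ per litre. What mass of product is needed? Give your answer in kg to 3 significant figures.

(a) Volume: 258 m³ = 258,000 L.
(a) Hardness to add: (316 − 168) = 148 mg/L as CaCO₃ × 258,000 L = 38,180 g as CaCO₃.
(a) Moles of Ca²⁺ (1 mol Ca²⁺ ≡ 1 mol CaCO₃): 38,180 / 100.1 g/mol = 381.5 mol.
(a) Mass of CaCl₂: 381.5 × 111 = 42,340 g.

(b) Chlorine deficit: 10.3 − 3.1 = 7.2 ppm = 7.2 mg/L as Cl₂.
(b) Cl₂ equivalent needed: 7.2 mg/L × 577,000 L = 4,154,000 mg = 4154 g.
(b) Product at 73.0% available chlorine: 4154 / 0.73 = 5691 g.

(a) 42.3 kg; (b) 5.69 kg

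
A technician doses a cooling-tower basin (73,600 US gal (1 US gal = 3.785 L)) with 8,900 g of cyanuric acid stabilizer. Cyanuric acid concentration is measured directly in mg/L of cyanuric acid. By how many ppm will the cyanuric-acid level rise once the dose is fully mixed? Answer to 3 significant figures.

Volume: 73,600 US gal × 3.785 L/gal = 278,576 L.
Rise: 8,900 g / 278,576 L × 1000 = 31.95 mg/L.

31.9 ppm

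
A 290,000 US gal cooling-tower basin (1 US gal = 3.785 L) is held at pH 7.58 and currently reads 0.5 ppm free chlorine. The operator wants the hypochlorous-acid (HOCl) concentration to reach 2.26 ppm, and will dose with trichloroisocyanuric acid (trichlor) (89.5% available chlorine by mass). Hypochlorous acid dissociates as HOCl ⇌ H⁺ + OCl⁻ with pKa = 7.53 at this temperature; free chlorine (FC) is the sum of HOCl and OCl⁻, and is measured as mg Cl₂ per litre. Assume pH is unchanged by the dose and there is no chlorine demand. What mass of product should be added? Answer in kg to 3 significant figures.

5.27 kg

Volume: 290,000 US gal × 3.785 L/gal = 1,097,650 L.
[OCl⁻]/[HOCl] = 10^(pH − pKa) = 10^(7.58 − 7.53) = 1.122; fraction as HOCl = 1/(1 + 1.122) = 0.4712.
Free chlorine required for 2.26 ppm HOCl: 2.26 / 0.4712 = 4.796 ppm.
FC to add: 4.796 − 0.5 = 4.296 mg/L as Cl₂.
Cl₂ equivalent: 4.296 mg/L × 1,097,650 L = 4715 g.
Product at 89.5% available Cl: 4715 / 0.895 = 5268 g.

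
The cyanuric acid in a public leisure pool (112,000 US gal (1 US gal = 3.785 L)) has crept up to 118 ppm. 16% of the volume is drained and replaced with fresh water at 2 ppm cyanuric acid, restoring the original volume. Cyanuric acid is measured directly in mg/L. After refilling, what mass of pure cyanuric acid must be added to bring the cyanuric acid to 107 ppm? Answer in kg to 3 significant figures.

Volume: 112,000 US gal × 3.785 L/gal = 423,920 L.
After draining 16% and refilling: 118 × 0.84 + 2 × 0.16 = 99.44 ppm.
Deficit to target: 107 − 99.44 = 7.56 mg/L.
Mass: 7.56 mg/L × 423,920 L = 3205 g cyanuric acid.

3.20 kg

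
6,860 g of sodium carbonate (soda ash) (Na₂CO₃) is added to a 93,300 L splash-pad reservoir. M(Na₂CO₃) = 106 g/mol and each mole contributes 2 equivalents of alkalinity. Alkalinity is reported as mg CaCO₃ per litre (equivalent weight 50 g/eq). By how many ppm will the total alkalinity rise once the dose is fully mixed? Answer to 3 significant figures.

69.4 ppm

Moles of Na₂CO₃: 6,860 g ÷ 106 g/mol = 64.72 mol → 129.4 eq of alkalinity.
As CaCO₃: 129.4 eq × 50 g/eq = 6472 g.
Rise: 6472 g / 93,300 L × 1000 = 69.36 mg/L.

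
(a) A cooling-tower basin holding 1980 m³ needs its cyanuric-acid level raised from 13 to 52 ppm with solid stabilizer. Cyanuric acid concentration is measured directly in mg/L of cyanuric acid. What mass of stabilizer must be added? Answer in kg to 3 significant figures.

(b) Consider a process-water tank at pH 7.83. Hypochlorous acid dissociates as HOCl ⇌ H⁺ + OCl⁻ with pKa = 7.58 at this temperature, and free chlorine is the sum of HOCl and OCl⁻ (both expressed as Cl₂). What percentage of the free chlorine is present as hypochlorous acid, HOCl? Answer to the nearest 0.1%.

(a) Volume: 1980 m³ = 1,980,000 L.
(a) CYA to add: (52 − 13) = 39 mg/L × 1,980,000 L = 77,220 g cyanuric acid.

(b) [OCl⁻]/[HOCl] = 10^(pH − pKa) = 10^(7.83 − 7.58) = 10^0.25 = 1.778.
(b) Fraction as HOCl = 1 / (1 + 1.778) = 0.3599.

(a) 77.2 kg; (b) 36.0%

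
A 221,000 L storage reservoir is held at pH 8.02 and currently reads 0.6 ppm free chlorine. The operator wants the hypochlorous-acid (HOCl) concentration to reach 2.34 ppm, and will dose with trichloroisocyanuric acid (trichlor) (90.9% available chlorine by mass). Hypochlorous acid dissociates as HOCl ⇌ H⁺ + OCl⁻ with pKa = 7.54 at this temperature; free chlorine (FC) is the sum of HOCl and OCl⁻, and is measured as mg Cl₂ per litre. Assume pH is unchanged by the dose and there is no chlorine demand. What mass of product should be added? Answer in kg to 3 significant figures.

2.14 kg

[OCl⁻]/[HOCl] = 10^(pH − pKa) = 10^(8.02 − 7.54) = 3.02; fraction as HOCl = 1/(1 + 3.02) = 0.2488.
Free chlorine required for 2.34 ppm HOCl: 2.34 / 0.2488 = 9.407 ppm.
FC to add: 9.407 − 0.6 = 8.807 mg/L as Cl₂.
Cl₂ equivalent: 8.807 mg/L × 221,000 L = 1946 g.
Product at 90.9% available Cl: 1946 / 0.909 = 2141 g.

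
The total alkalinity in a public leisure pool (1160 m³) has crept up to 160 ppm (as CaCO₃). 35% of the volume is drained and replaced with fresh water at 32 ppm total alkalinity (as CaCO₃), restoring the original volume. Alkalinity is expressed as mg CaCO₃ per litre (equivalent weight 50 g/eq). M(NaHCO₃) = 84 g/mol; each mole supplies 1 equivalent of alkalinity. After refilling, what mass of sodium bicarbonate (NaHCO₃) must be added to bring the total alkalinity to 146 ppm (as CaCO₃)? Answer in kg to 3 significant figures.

60.0 kg

Volume: 1160 m³ = 1,160,000 L.
After draining 35% and refilling: 160 × 0.65 + 32 × 0.35 = 115.2 ppm.
Deficit to target: 146 − 115.2 = 30.8 mg/L.
As CaCO₃: 30.8 mg/L × 1,160,000 L = 35,730 g; ÷ 50 g/eq ÷ 1 = 714.6 mol NaHCO₃.
Mass: 714.6 × 84 = 60,020 g.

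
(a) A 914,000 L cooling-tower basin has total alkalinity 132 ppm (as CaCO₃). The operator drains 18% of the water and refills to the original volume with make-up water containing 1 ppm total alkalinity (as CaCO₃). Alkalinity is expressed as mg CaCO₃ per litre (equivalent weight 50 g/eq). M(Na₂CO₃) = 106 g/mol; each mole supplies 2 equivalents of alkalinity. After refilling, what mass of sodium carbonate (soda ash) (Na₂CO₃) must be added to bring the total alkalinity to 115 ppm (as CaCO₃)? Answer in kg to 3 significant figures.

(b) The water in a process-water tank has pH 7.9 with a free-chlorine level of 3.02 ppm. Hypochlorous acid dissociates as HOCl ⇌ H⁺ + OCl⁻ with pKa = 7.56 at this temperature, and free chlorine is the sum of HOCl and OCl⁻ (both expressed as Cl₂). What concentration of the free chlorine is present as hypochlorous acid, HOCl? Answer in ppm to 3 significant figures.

(a) 6.37 kg; (b) 0.947 ppm

(a) After draining 18% and refilling: 132 × 0.82 + 1 × 0.18 = 108.42 ppm.
(a) Deficit to target: 115 − 108.42 = 6.58 mg/L.
(a) As CaCO₃: 6.58 mg/L × 914,000 L = 6014 g; ÷ 50 g/eq ÷ 2 = 60.14 mol Na₂CO₃.
(a) Mass: 60.14 × 106 = 6375 g.

(b) [OCl⁻]/[HOCl] = 10^(pH − pKa) = 10^(7.9 − 7.56) = 10^0.34 = 2.188.
(b) Fraction as HOCl = 1 / (1 + 2.188) = 0.3137.
(b) HOCl = 0.3137 × 3.02 ppm = 0.9474 ppm.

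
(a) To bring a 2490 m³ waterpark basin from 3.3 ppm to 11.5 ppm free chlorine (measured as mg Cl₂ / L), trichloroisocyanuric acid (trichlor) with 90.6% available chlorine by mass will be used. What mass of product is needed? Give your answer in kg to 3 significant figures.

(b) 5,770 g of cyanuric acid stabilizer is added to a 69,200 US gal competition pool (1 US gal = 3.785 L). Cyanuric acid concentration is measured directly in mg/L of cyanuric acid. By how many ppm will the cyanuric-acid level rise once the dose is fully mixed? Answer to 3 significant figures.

(a) 22.5 kg; (b) 22.0 ppm

(a) Volume: 2490 m³ = 2,490,000 L.
(a) Chlorine deficit: 11.5 − 3.3 = 8.2 ppm = 8.2 mg/L as Cl₂.
(a) Cl₂ equivalent needed: 8.2 mg/L × 2,490,000 L = 20,420,000 mg = 20,420 g.
(a) Product at 90.6% available chlorine: 20,420 / 0.906 = 22,540 g.

(b) Volume: 69,200 US gal × 3.785 L/gal = 261,922 L.
(b) Rise: 5,770 g / 261,922 L × 1000 = 22.03 mg/L.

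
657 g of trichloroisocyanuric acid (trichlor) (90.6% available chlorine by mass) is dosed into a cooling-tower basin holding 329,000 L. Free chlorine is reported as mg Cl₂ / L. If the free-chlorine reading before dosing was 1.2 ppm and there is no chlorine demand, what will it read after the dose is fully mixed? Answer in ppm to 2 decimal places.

Available chlorine delivered: 657 g × 0.906 = 595.2 g as Cl₂.
Concentration rise: 595.2 g / 329,000 L = 1.809 mg/L = 1.81 ppm.
Final FC: 1.2 + 1.81 = 3.01 ppm.

3.01 ppm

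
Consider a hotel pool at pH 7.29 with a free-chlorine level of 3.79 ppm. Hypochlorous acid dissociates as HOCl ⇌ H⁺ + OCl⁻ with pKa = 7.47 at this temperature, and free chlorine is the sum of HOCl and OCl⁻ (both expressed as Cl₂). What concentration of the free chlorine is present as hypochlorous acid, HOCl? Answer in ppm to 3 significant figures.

[OCl⁻]/[HOCl] = 10^(pH − pKa) = 10^(7.29 − 7.47) = 10^-0.18 = 0.6607.
Fraction as HOCl = 1 / (1 + 0.6607) = 0.6022.
HOCl = 0.6022 × 3.79 ppm = 2.282 ppm.

2.28 ppm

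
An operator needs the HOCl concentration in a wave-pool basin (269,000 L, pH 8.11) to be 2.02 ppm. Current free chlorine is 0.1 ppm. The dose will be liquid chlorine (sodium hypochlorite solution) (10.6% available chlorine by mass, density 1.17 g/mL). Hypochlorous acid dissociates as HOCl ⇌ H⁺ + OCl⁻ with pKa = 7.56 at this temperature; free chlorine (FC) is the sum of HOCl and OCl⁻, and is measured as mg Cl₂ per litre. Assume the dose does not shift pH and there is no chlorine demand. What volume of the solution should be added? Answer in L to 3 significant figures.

[OCl⁻]/[HOCl] = 10^(pH − pKa) = 10^(8.11 − 7.56) = 3.548; fraction as HOCl = 1/(1 + 3.548) = 0.2199.
Free chlorine required for 2.02 ppm HOCl: 2.02 / 0.2199 = 9.187 ppm.
FC to add: 9.187 − 0.1 = 9.087 mg/L as Cl₂.
Cl₂ equivalent: 9.087 mg/L × 269,000 L = 2444 g.
Product at 10.6% available Cl: 2444 / 0.106 = 23,060 g.
Volume: 23,060 g ÷ 1.17 g/mL = 19,710 mL.

19.7 L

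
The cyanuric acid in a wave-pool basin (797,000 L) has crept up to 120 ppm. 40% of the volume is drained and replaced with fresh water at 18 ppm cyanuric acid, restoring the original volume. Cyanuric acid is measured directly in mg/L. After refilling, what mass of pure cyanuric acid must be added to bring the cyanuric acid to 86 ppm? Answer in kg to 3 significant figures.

5.42 kg

After draining 40% and refilling: 120 × 0.60 + 18 × 0.40 = 79.2 ppm.
Deficit to target: 86 − 79.2 = 6.8 mg/L.
Mass: 6.8 mg/L × 797,000 L = 5420 g cyanuric acid.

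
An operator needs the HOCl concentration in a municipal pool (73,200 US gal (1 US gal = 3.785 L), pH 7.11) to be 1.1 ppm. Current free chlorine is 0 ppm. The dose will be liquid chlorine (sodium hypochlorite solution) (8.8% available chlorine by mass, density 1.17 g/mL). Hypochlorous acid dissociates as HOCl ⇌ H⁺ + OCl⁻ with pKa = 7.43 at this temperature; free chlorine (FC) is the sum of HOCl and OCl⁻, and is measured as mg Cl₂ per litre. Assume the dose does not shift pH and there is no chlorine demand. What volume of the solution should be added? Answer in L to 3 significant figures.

4.38 L

Volume: 73,200 US gal × 3.785 L/gal = 277,062 L.
[OCl⁻]/[HOCl] = 10^(pH − pKa) = 10^(7.11 − 7.43) = 0.4786; fraction as HOCl = 1/(1 + 0.4786) = 0.6763.
Free chlorine required for 1.1 ppm HOCl: 1.1 / 0.6763 = 1.626 ppm.
FC to add: 1.626 − 0 = 1.626 mg/L as Cl₂.
Cl₂ equivalent: 1.626 mg/L × 277,062 L = 450.6 g.
Product at 8.8% available Cl: 450.6 / 0.088 = 5121 g.
Volume: 5121 g ÷ 1.17 g/mL = 4377 mL.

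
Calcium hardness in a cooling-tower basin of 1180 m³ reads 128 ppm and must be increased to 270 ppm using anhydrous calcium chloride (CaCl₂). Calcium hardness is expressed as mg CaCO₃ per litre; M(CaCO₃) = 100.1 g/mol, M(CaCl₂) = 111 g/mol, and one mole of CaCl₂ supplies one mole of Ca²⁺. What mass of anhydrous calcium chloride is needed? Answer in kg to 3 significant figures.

186 kg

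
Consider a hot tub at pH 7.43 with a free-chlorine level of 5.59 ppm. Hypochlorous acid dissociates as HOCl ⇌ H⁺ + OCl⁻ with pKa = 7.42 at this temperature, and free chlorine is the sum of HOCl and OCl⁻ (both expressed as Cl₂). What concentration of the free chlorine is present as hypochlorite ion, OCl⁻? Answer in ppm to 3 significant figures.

[OCl⁻]/[HOCl] = 10^(pH − pKa) = 10^(7.43 − 7.42) = 10^0.01 = 1.023.
Fraction as HOCl = 1 / (1 + 1.023) = 0.4942.
OCl⁻ = (1 − 0.4942) × 5.59 ppm = 2.827 ppm.

2.83 ppm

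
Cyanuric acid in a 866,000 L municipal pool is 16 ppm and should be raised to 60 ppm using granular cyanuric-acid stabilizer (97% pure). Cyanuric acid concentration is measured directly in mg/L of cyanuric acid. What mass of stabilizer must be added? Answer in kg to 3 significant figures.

CYA to add: (60 − 16) = 44 mg/L × 866,000 L = 38,100 g cyanuric acid.
At 97% purity: 38,100 / 0.97 = 39,280 g product.

39.3 kg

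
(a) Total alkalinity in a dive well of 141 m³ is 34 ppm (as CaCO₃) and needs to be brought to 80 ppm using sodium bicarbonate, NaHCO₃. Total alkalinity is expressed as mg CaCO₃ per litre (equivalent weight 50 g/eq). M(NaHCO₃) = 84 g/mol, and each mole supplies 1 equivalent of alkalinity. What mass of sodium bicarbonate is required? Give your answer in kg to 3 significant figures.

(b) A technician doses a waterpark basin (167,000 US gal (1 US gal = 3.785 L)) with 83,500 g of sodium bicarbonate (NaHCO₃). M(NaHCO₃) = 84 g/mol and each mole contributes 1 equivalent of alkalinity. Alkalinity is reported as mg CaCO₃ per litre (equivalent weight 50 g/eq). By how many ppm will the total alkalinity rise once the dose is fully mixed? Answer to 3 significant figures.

(a) 10.9 kg; (b) 78.6 ppm

(a) Volume: 141 m³ = 141,000 L.
(a) Alkalinity to add: (80 − 34) = 46 mg/L as CaCO₃ × 141,000 L = 6486 g as CaCO₃.
(a) Equivalents: 6486 g ÷ 50 g/eq = 129.7 eq.
(a) NaHCO₃ supplies 1 eq per mole → 129.7 mol.
(a) Mass: 129.7 mol × 84 g/mol = 10,900 g.

(b) Volume: 167,000 US gal × 3.785 L/gal = 632,095 L.
(b) Moles of NaHCO₃: 83,500 g ÷ 84 g/mol = 994 mol → 994 eq of alkalinity.
(b) As CaCO₃: 994 eq × 50 g/eq = 49,700 g.
(b) Rise: 49,700 g / 632,095 L × 1000 = 78.63 mg/L.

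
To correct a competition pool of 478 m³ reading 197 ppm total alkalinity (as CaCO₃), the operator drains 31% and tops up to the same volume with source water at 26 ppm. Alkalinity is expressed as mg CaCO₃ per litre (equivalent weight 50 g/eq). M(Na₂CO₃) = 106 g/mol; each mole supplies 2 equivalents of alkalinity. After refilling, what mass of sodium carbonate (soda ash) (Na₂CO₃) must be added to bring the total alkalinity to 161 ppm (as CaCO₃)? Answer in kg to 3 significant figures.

8.62 kg

Volume: 478 m³ = 478,000 L.
After draining 31% and refilling: 197 × 0.69 + 26 × 0.31 = 143.99 ppm.
Deficit to target: 161 − 143.99 = 17.01 mg/L.
As CaCO₃: 17.01 mg/L × 478,000 L = 8131 g; ÷ 50 g/eq ÷ 2 = 81.31 mol Na₂CO₃.
Mass: 81.31 × 106 = 8619 g.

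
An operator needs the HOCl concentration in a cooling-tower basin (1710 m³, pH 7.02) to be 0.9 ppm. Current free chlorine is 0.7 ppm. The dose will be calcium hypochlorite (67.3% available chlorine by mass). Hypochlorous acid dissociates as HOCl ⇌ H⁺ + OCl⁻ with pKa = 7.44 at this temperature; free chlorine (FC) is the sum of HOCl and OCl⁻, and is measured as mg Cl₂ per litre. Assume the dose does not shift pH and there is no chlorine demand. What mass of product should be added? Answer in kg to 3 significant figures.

1.38 kg

Volume: 1710 m³ = 1,710,000 L.
[OCl⁻]/[HOCl] = 10^(pH − pKa) = 10^(7.02 − 7.44) = 0.3802; fraction as HOCl = 1/(1 + 0.3802) = 0.7245.
Free chlorine required for 0.9 ppm HOCl: 0.9 / 0.7245 = 1.242 ppm.
FC to add: 1.242 − 0.7 = 0.5422 mg/L as Cl₂.
Cl₂ equivalent: 0.5422 mg/L × 1,710,000 L = 927.1 g.
Product at 67.3% available Cl: 927.1 / 0.673 = 1378 g.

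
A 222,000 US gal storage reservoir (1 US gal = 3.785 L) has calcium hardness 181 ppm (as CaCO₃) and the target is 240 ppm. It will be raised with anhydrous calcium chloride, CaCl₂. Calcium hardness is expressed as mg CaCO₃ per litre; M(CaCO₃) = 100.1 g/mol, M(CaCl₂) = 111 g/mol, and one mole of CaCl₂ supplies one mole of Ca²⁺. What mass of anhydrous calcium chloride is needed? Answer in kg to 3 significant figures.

Volume: 222,000 US gal × 3.785 L/gal = 840,270 L.
Hardness to add: (240 − 181) = 59 mg/L as CaCO₃ × 840,270 L = 49,580 g as CaCO₃.
Moles of Ca²⁺ (1 mol Ca²⁺ ≡ 1 mol CaCO₃): 49,580 / 100.1 g/mol = 495.3 mol.
Mass of CaCl₂: 495.3 × 111 = 54,970 g.

55.0 kg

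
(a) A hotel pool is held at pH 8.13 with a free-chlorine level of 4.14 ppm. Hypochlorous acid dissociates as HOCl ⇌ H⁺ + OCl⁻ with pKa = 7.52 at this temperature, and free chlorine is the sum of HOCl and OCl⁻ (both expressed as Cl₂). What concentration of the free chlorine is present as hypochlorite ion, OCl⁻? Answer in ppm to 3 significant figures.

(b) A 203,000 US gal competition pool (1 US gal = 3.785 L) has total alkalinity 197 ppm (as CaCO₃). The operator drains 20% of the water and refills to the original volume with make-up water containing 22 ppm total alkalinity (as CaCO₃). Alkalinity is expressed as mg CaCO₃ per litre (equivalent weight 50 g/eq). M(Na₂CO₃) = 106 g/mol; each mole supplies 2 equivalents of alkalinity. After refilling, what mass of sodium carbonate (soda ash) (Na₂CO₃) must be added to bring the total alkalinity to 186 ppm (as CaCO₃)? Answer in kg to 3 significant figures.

(a) 3.32 ppm; (b) 19.5 kg

(a) [OCl⁻]/[HOCl] = 10^(pH − pKa) = 10^(8.13 − 7.52) = 10^0.61 = 4.074.
(a) Fraction as HOCl = 1 / (1 + 4.074) = 0.1971.
(a) OCl⁻ = (1 − 0.1971) × 4.14 ppm = 3.324 ppm.

(b) Volume: 203,000 US gal × 3.785 L/gal = 768,355 L.
(b) After draining 20% and refilling: 197 × 0.80 + 22 × 0.20 = 162 ppm.
(b) Deficit to target: 186 − 162 = 24 mg/L.
(b) As CaCO₃: 24 mg/L × 768,355 L = 18,440 g; ÷ 50 g/eq ÷ 2 = 184.4 mol Na₂CO₃.
(b) Mass: 184.4 × 106 = 19,550 g.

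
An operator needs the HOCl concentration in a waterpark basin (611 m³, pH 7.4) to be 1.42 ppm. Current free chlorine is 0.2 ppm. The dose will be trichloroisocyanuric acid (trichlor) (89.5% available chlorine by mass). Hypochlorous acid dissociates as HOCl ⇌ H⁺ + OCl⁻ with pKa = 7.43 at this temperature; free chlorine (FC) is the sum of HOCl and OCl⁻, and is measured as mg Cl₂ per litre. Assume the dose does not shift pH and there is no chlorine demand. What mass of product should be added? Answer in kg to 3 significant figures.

1.74 kg

Volume: 611 m³ = 611,000 L.
[OCl⁻]/[HOCl] = 10^(pH − pKa) = 10^(7.4 − 7.43) = 0.9333; fraction as HOCl = 1/(1 + 0.9333) = 0.5173.
Free chlorine required for 1.42 ppm HOCl: 1.42 / 0.5173 = 2.745 ppm.
FC to add: 2.745 − 0.2 = 2.545 mg/L as Cl₂.
Cl₂ equivalent: 2.545 mg/L × 611,000 L = 1555 g.
Product at 89.5% available Cl: 1555 / 0.895 = 1738 g.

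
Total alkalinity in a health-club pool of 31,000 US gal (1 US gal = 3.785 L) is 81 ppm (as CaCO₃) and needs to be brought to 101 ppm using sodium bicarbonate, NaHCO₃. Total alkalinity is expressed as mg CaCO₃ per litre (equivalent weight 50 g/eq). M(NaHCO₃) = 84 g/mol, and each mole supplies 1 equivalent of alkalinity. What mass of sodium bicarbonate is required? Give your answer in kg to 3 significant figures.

Volume: 31,000 US gal × 3.785 L/gal = 117,335 L.
Alkalinity to add: (101 − 81) = 20 mg/L as CaCO₃ × 117,335 L = 2347 g as CaCO₃.
Equivalents: 2347 g ÷ 50 g/eq = 46.93 eq.
NaHCO₃ supplies 1 eq per mole → 46.93 mol.
Mass: 46.93 mol × 84 g/mol = 3942 g.

3.94 kg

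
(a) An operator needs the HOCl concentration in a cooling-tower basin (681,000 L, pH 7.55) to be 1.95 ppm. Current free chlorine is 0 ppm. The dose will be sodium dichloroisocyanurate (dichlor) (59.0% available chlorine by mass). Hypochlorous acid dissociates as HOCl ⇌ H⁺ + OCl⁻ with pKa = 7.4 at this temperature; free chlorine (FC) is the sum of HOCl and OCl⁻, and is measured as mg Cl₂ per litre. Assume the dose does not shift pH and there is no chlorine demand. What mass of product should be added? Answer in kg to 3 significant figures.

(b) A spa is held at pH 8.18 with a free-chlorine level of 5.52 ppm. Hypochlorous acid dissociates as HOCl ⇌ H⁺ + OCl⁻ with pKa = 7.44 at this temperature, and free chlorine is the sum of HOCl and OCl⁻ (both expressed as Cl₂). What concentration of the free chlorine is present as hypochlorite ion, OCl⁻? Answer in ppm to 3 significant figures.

(a) [OCl⁻]/[HOCl] = 10^(pH − pKa) = 10^(7.55 − 7.4) = 1.413; fraction as HOCl = 1/(1 + 1.413) = 0.4145.
(a) Free chlorine required for 1.95 ppm HOCl: 1.95 / 0.4145 = 4.704 ppm.
(a) FC to add: 4.704 − 0 = 4.704 mg/L as Cl₂.
(a) Cl₂ equivalent: 4.704 mg/L × 681,000 L = 3204 g.
(a) Product at 59.0% available Cl: 3204 / 0.59 = 5430 g.

(b) [OCl⁻]/[HOCl] = 10^(pH − pKa) = 10^(8.18 − 7.44) = 10^0.74 = 5.495.
(b) Fraction as HOCl = 1 / (1 + 5.495) = 0.154.
(b) OCl⁻ = (1 − 0.154) × 5.52 ppm = 4.67 ppm.

(a) 5.43 kg; (b) 4.67 ppm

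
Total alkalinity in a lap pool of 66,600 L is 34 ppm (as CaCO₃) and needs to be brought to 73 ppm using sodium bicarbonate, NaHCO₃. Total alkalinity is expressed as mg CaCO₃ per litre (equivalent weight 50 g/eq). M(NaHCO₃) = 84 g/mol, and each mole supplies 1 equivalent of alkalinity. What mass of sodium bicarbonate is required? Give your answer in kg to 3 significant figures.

4.36 kg

Alkalinity to add: (73 − 34) = 39 mg/L as CaCO₃ × 66,600 L = 2597 g as CaCO₃.
Equivalents: 2597 g ÷ 50 g/eq = 51.95 eq.
NaHCO₃ supplies 1 eq per mole → 51.95 mol.
Mass: 51.95 mol × 84 g/mol = 4364 g.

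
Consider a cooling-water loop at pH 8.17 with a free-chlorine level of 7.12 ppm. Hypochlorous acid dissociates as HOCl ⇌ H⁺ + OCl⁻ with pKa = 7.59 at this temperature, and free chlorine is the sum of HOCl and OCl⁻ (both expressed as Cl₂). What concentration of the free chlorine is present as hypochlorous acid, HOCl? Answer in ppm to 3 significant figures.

1.48 ppm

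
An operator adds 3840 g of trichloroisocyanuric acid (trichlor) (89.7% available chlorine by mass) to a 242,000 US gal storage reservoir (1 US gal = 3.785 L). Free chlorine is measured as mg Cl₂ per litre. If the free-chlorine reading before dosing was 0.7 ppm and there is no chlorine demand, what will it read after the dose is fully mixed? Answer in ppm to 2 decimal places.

Volume: 242,000 US gal × 3.785 L/gal = 915,970 L.
Available chlorine delivered: 3840 g × 0.897 = 3444 g as Cl₂.
Concentration rise: 3444 g / 915,970 L = 3.76 mg/L = 3.76 ppm.
Final FC: 0.7 + 3.76 = 4.46 ppm.

4.46 ppm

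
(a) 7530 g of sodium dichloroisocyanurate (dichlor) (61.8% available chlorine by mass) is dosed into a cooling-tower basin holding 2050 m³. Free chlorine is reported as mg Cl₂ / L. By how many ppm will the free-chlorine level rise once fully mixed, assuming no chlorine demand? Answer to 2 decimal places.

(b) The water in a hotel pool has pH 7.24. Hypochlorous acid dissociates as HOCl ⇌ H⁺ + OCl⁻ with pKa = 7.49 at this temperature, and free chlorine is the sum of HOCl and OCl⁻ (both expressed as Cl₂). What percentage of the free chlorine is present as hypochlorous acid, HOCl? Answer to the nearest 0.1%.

(a) Volume: 2050 m³ = 2,050,000 L.
(a) Available chlorine delivered: 7530 g × 0.618 = 4654 g as Cl₂.
(a) Concentration rise: 4654 g / 2,050,000 L = 2.27 mg/L = 2.27 ppm.

(b) [OCl⁻]/[HOCl] = 10^(pH − pKa) = 10^(7.24 − 7.49) = 10^-0.25 = 0.5623.
(b) Fraction as HOCl = 1 / (1 + 0.5623) = 0.6401.

(a) 2.27 ppm; (b) 64.0%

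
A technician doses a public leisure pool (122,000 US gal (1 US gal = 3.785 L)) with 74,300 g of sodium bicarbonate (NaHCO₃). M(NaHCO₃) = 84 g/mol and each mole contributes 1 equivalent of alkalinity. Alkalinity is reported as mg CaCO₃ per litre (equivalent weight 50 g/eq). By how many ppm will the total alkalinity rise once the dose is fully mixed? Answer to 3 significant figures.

Volume: 122,000 US gal × 3.785 L/gal = 461,770 L.
Moles of NaHCO₃: 74,300 g ÷ 84 g/mol = 884.5 mol → 884.5 eq of alkalinity.
As CaCO₃: 884.5 eq × 50 g/eq = 44,230 g.
Rise: 44,230 g / 461,770 L × 1000 = 95.78 mg/L.

95.8 ppm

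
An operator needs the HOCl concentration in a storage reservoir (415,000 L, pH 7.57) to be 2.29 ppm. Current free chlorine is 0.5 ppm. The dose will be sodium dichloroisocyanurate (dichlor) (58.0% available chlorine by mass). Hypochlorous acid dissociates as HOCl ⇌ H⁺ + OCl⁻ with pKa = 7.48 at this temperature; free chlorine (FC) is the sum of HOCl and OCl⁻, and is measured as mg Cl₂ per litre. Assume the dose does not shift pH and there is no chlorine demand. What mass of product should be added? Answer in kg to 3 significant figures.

[OCl⁻]/[HOCl] = 10^(pH − pKa) = 10^(7.57 − 7.48) = 1.23; fraction as HOCl = 1/(1 + 1.23) = 0.4484.
Free chlorine required for 2.29 ppm HOCl: 2.29 / 0.4484 = 5.107 ppm.
FC to add: 5.107 − 0.5 = 4.607 mg/L as Cl₂.
Cl₂ equivalent: 4.607 mg/L × 415,000 L = 1912 g.
Product at 58.0% available Cl: 1912 / 0.58 = 3297 g.

3.30 kg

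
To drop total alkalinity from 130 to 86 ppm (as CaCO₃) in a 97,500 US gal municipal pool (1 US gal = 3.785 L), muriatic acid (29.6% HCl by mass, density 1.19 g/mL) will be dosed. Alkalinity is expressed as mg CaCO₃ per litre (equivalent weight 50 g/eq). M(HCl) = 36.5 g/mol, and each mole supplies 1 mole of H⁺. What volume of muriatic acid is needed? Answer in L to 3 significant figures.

Volume: 97,500 US gal × 3.785 L/gal = 369,038 L.
Alkalinity to neutralize: (130 − 86) = 44 mg/L as CaCO₃ × 369,038 L = 16,240 g as CaCO₃.
Equivalents of H⁺ required: 16,240 ÷ 50 g/eq = 324.8 eq = 324.8 mol HCl.
Mass of HCl: 324.8 × 36.5 = 11,850 g.
Mass of 29.6% solution: 11,850 / 0.296 = 40,050 g.
Volume: 40,050 g ÷ 1.19 g/mL = 33,650 mL.

33.7 L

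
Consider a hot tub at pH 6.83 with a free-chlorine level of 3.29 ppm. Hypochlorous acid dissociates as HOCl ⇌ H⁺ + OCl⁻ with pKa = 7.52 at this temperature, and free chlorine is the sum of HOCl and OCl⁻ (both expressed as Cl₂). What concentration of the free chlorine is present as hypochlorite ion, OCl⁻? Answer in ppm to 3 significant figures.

[OCl⁻]/[HOCl] = 10^(pH − pKa) = 10^(6.83 − 7.52) = 10^-0.69 = 0.2042.
Fraction as HOCl = 1 / (1 + 0.2042) = 0.8304.
OCl⁻ = (1 − 0.8304) × 3.29 ppm = 0.5578 ppm.

0.558 ppm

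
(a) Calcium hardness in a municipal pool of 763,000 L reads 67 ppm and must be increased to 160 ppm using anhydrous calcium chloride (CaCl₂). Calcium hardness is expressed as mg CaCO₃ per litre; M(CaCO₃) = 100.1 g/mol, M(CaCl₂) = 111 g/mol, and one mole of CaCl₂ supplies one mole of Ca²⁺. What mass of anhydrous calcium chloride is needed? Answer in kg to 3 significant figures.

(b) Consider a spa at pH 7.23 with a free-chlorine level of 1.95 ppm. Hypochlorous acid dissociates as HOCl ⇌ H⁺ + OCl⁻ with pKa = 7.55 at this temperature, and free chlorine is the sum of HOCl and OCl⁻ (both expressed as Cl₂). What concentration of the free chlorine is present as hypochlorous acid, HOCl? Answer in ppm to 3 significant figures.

(a) Hardness to add: (160 − 67) = 93 mg/L as CaCO₃ × 763,000 L = 70,960 g as CaCO₃.
(a) Moles of Ca²⁺ (1 mol Ca²⁺ ≡ 1 mol CaCO₃): 70,960 / 100.1 g/mol = 708.9 mol.
(a) Mass of CaCl₂: 708.9 × 111 = 78,690 g.

(b) [OCl⁻]/[HOCl] = 10^(pH − pKa) = 10^(7.23 − 7.55) = 10^-0.32 = 0.4786.
(b) Fraction as HOCl = 1 / (1 + 0.4786) = 0.6763.
(b) HOCl = 0.6763 × 1.95 ppm = 1.319 ppm.

(a) 78.7 kg; (b) 1.32 ppm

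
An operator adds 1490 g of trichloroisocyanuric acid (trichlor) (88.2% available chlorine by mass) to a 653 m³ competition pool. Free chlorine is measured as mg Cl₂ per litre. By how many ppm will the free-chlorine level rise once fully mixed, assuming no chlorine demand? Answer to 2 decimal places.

2.01 ppm

Volume: 653 m³ = 653,000 L.
Available chlorine delivered: 1490 g × 0.882 = 1314 g as Cl₂.
Concentration rise: 1314 g / 653,000 L = 2.013 mg/L = 2.01 ppm.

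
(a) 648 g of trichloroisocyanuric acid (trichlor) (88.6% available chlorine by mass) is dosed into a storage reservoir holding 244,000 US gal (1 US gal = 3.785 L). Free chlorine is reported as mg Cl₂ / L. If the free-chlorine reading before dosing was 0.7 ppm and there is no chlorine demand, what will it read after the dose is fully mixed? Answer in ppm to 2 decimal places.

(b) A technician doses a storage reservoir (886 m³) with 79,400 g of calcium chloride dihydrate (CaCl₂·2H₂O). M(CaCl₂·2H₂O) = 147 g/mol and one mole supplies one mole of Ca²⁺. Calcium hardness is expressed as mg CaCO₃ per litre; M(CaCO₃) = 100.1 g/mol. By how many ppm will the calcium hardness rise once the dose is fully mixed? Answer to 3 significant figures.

(a) Volume: 244,000 US gal × 3.785 L/gal = 923,540 L.
(a) Available chlorine delivered: 648 g × 0.886 = 574.1 g as Cl₂.
(a) Concentration rise: 574.1 g / 923,540 L = 0.6217 mg/L = 0.62 ppm.
(a) Final FC: 0.7 + 0.62 = 1.32 ppm.

(b) Volume: 886 m³ = 886,000 L.
(b) Moles of Ca²⁺: 79,400 g ÷ 147 g/mol = 540.1 mol.
(b) As CaCO₃: 540.1 mol × 100.1 g/mol = 54,070 g.
(b) Rise: 54,070 g / 886,000 L × 1000 = 61.02 mg/L.

(a) 1.32 ppm; (b) 61.0 ppm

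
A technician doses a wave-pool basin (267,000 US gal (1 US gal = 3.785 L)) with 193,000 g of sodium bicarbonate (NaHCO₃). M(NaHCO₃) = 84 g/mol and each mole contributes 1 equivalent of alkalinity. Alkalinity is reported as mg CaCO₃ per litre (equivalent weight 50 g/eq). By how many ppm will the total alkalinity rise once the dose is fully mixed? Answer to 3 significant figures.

Volume: 267,000 US gal × 3.785 L/gal = 1,010,595 L.
Moles of NaHCO₃: 193,000 g ÷ 84 g/mol = 2298 mol → 2298 eq of alkalinity.
As CaCO₃: 2298 eq × 50 g/eq = 114,900 g.
Rise: 114,900 g / 1,010,595 L × 1000 = 113.7 mg/L.

114 ppm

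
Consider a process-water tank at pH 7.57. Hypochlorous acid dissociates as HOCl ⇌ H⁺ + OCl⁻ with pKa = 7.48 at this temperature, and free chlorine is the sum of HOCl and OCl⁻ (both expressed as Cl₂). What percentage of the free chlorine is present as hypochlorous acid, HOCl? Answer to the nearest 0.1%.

44.8%

[OCl⁻]/[HOCl] = 10^(pH − pKa) = 10^(7.57 − 7.48) = 10^0.09 = 1.23.
Fraction as HOCl = 1 / (1 + 1.23) = 0.4484.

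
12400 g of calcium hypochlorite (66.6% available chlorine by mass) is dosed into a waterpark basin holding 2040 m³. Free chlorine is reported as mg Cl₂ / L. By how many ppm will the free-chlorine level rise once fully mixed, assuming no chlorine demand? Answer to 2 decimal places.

4.05 ppm

Volume: 2040 m³ = 2,040,000 L.
Available chlorine delivered: 12,400 g × 0.666 = 8258 g as Cl₂.
Concentration rise: 8258 g / 2,040,000 L = 4.048 mg/L = 4.05 ppm.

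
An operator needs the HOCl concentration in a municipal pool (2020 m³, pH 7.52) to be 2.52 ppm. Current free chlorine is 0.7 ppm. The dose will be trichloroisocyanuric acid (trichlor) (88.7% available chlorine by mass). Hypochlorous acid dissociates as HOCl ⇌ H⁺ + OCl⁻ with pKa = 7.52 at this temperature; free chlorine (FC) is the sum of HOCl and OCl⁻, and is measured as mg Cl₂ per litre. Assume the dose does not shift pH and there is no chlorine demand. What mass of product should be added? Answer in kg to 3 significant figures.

Volume: 2020 m³ = 2,020,000 L.
[OCl⁻]/[HOCl] = 10^(pH − pKa) = 10^(7.52 − 7.52) = 1; fraction as HOCl = 1/(1 + 1) = 0.5.
Free chlorine required for 2.52 ppm HOCl: 2.52 / 0.5 = 5.04 ppm.
FC to add: 5.04 − 0.7 = 4.34 mg/L as Cl₂.
Cl₂ equivalent: 4.34 mg/L × 2,020,000 L = 8767 g.
Product at 88.7% available Cl: 8767 / 0.887 = 9884 g.

9.88 kg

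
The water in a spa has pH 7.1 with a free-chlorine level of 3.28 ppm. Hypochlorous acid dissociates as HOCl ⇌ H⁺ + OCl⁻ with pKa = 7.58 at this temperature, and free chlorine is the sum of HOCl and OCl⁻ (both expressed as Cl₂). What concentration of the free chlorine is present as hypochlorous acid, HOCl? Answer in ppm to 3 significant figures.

2.46 ppm

[OCl⁻]/[HOCl] = 10^(pH − pKa) = 10^(7.1 − 7.58) = 10^-0.48 = 0.3311.
Fraction as HOCl = 1 / (1 + 0.3311) = 0.7512.
HOCl = 0.7512 × 3.28 ppm = 2.464 ppm.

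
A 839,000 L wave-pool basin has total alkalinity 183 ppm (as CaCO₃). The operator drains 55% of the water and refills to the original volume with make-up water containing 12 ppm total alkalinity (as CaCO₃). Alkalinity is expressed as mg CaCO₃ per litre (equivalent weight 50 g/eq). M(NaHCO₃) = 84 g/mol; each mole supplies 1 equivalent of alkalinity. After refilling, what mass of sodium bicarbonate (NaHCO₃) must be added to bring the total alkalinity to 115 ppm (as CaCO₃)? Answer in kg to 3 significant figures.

36.7 kg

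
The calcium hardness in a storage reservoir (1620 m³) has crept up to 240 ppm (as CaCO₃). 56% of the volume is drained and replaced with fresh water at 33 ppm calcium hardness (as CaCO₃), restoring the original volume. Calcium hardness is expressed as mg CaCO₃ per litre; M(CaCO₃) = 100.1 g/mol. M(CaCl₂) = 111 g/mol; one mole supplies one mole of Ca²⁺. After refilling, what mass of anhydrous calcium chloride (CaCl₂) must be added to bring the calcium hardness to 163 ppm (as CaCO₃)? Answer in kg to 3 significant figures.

69.9 kg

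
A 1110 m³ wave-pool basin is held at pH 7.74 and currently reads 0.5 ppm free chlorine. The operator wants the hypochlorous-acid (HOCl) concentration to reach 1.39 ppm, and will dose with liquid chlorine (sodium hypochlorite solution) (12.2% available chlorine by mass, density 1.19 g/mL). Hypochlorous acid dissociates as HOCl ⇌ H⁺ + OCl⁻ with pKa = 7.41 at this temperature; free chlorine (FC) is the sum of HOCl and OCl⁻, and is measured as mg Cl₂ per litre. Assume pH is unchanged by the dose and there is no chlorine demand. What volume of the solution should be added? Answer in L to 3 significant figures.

29.5 L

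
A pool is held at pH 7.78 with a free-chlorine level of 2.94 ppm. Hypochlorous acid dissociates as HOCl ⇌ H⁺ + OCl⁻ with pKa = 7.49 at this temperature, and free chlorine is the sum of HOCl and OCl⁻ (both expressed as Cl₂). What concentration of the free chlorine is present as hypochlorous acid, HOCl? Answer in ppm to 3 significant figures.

0.997 ppm

[OCl⁻]/[HOCl] = 10^(pH − pKa) = 10^(7.78 − 7.49) = 10^0.29 = 1.95.
Fraction as HOCl = 1 / (1 + 1.95) = 0.339.
HOCl = 0.339 × 2.94 ppm = 0.9967 ppm.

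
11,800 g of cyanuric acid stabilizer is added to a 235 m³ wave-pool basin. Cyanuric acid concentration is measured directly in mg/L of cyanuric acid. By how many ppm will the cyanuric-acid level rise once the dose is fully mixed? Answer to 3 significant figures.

50.2 ppm

Volume: 235 m³ = 235,000 L.
Rise: 11,800 g / 235,000 L × 1000 = 50.21 mg/L.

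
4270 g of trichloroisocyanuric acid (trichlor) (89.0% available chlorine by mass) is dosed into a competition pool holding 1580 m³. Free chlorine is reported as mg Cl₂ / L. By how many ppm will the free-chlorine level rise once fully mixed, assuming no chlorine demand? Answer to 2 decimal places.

Volume: 1580 m³ = 1,580,000 L.
Available chlorine delivered: 4270 g × 0.89 = 3800 g as Cl₂.
Concentration rise: 3800 g / 1,580,000 L = 2.405 mg/L = 2.41 ppm.

2.41 ppm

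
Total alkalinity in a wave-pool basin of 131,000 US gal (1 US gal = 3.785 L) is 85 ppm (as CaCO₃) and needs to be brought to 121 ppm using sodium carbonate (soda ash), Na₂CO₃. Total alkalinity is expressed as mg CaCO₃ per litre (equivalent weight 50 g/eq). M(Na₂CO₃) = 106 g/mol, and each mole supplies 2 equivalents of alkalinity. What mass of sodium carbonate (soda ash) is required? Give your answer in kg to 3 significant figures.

Volume: 131,000 US gal × 3.785 L/gal = 495,835 L.
Alkalinity to add: (121 − 85) = 36 mg/L as CaCO₃ × 495,835 L = 17,850 g as CaCO₃.
Equivalents: 17,850 g ÷ 50 g/eq = 357 eq.
Each mole of Na₂CO₃ supplies 2 eq, so 357 / 2 = 178.5 mol.
Mass: 178.5 mol × 106 g/mol = 18,920 g.

18.9 kg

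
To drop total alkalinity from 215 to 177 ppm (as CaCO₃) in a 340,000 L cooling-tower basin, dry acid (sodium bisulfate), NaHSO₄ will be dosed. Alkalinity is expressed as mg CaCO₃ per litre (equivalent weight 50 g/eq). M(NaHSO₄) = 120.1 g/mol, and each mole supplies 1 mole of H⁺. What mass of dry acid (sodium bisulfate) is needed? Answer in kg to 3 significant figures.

31.0 kg

Alkalinity to neutralize: (215 − 177) = 38 mg/L as CaCO₃ × 340,000 L = 12,920 g as CaCO₃.
Equivalents of H⁺ required: 12,920 ÷ 50 g/eq = 258.4 eq = 258.4 mol NaHSO₄.
Mass of NaHSO₄: 258.4 × 120.1 = 31,030 g.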